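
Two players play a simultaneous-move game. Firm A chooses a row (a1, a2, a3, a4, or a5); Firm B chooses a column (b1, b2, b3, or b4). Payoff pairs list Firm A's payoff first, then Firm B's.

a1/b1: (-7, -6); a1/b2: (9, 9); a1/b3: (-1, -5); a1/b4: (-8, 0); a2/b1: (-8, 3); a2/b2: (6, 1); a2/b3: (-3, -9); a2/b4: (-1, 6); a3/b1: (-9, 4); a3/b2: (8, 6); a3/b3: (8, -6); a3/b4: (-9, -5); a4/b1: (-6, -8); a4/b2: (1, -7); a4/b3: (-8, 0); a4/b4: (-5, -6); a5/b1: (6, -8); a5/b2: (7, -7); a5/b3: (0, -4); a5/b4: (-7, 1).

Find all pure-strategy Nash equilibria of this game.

(a1, b2) and (a2, b4)

A profile is a Nash equilibrium when each player is best-responding to the other.
Firm A's best responses — vs b1: a5 (payoff 6); vs b2: a1 (payoff 9); vs b3: a3 (payoff 8); vs b4: a2 (payoff -1).
Firm B's best responses — vs a1: b2 (payoff 9); vs a2: b4 (payoff 6); vs a3: b2 (payoff 6); vs a4: b3 (payoff 0); vs a5: b4 (payoff 1).
Mutual best responses occur at (a1, b2) and (a2, b4); at each, neither player gains by switching.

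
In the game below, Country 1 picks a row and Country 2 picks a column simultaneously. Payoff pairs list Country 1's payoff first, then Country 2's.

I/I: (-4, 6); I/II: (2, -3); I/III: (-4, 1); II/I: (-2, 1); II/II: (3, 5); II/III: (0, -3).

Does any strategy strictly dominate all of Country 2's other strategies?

A strategy is strictly dominant if it gives Country 2 a strictly higher payoff than every other strategy, against every choice by the opponent.
I is not dominant: against II, II gives 5 > 1.
II is not dominant: against I, I gives 6 > -3.
III is not dominant: against I, I gives 6 > 1.
No single strategy is best against every opponent action.

No strictly dominant strategy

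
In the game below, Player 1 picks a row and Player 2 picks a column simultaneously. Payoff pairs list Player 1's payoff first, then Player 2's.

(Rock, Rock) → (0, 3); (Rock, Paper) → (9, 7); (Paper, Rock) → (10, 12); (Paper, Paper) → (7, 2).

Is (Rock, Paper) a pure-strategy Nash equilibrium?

Holding Player 2 at Paper: Player 1 gets 9 from Rock, versus 7 from Paper. No profitable deviation for Player 1.
Holding Player 1 at Rock: Player 2 gets 7 from Paper, versus 3 from Rock. No profitable deviation for Player 2 either.

Yes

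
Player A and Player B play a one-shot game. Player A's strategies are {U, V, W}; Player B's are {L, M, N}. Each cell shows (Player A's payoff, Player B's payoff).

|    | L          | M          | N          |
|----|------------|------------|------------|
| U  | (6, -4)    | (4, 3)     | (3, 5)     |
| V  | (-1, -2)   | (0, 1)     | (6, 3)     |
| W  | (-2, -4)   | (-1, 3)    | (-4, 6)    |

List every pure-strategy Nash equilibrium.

(V, N)

A profile is a Nash equilibrium when each player is best-responding to the other.
Player A's best responses — vs L: U (payoff 6); vs M: U (payoff 4); vs N: V (payoff 6).
Player B's best responses — vs U: N (payoff 5); vs V: N (payoff 3); vs W: N (payoff 6).
The only mutual best response is (V, N); neither player gains by switching there.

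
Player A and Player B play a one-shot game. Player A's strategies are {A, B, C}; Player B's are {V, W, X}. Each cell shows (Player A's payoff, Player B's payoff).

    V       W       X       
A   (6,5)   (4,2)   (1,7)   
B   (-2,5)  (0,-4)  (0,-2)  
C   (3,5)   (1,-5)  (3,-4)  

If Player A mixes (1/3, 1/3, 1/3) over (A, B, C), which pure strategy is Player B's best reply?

V

Player B's best reply maximizes expected payoff against the mix.
V: (1/3)·5 + (1/3)·5 + (1/3)·5 = 5
W: (1/3)·2 + (1/3)·(-4) + (1/3)·(-5) = -7/3
X: (1/3)·7 + (1/3)·(-2) + (1/3)·(-4) = 1/3
Highest expected payoff is 5, from V.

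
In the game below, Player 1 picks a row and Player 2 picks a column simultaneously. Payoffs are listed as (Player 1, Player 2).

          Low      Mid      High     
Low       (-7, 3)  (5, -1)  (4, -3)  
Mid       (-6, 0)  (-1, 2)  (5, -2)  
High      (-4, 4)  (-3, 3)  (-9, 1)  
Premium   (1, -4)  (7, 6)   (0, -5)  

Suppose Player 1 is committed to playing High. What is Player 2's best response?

Low

With Player 1 fixed at High, Player 2's payoffs are: Low → 4, Mid → 3, High → 1.
The maximum is 4, achieved by Low.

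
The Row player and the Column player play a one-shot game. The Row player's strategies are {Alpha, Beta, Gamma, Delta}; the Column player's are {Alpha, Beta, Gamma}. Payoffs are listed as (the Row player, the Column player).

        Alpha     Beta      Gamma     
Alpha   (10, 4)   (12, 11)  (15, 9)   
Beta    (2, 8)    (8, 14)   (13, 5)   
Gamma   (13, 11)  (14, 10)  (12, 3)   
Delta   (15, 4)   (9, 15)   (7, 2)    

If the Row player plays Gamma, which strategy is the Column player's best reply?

With the Row player fixed at Gamma, the Column player's payoffs are: Alpha → 11, Beta → 10, Gamma → 3.
The maximum is 11, achieved by Alpha.

Alpha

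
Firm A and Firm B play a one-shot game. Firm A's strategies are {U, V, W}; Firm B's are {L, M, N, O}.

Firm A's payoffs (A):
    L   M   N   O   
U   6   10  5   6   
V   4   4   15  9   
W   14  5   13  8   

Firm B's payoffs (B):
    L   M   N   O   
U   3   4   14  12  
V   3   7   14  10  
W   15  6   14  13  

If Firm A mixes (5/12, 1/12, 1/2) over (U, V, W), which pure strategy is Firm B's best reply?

Compute Firm B's expected payoff from each pure strategy against the given mix.
L: (5/12)·3 + (1/12)·3 + (1/2)·15 = 9
M: (5/12)·4 + (1/12)·7 + (1/2)·6 = 21/4
N: (5/12)·14 + (1/12)·14 + (1/2)·14 = 14
O: (5/12)·12 + (1/12)·10 + (1/2)·13 = 37/3
Highest expected payoff is 14, from N.

N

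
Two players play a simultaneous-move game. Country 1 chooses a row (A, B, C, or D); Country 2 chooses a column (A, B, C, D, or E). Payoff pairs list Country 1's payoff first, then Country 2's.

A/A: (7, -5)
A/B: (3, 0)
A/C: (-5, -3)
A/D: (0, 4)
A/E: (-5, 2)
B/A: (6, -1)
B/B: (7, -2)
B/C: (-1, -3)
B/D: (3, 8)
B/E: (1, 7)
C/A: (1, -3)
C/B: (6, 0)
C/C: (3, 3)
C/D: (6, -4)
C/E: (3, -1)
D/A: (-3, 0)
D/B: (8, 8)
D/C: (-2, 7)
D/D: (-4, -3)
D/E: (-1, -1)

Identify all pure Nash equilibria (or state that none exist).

(C, C) and (D, B)

Find each player's best response to every opponent strategy; NE are the intersections.
Country 1's best responses — vs A: A (payoff 7); vs B: D (payoff 8); vs C: C (payoff 3); vs D: C (payoff 6); vs E: C (payoff 3).
Country 2's best responses — vs A: D (payoff 4); vs B: D (payoff 8); vs C: C (payoff 3); vs D: B (payoff 8).
Mutual best responses occur at (C, C) and (D, B); at each, neither player gains by switching.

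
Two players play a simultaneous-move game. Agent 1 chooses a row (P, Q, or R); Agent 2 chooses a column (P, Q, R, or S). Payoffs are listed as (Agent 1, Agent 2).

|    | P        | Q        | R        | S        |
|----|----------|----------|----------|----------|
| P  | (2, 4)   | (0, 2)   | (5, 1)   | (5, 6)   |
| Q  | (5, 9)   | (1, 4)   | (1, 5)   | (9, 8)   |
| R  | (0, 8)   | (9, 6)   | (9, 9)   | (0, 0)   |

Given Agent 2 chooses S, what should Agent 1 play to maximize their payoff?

With Agent 2 fixed at S, Agent 1's payoffs are: P → 5, Q → 9, R → 0.
The maximum is 9, achieved by Q.

Q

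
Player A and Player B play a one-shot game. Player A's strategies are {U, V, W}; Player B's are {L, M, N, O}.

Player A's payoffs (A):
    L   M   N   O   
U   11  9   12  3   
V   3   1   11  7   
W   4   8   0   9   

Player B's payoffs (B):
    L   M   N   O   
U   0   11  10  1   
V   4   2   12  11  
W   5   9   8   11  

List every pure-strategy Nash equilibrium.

(U, M) and (W, O)

A profile is a Nash equilibrium when each player is best-responding to the other.
Player A's best responses — vs L: U (payoff 11); vs M: U (payoff 9); vs N: U (payoff 12); vs O: W (payoff 9).
Player B's best responses — vs U: M (payoff 11); vs V: N (payoff 12); vs W: O (payoff 11).
Mutual best responses occur at (U, M) and (W, O); at each, neither player gains by switching.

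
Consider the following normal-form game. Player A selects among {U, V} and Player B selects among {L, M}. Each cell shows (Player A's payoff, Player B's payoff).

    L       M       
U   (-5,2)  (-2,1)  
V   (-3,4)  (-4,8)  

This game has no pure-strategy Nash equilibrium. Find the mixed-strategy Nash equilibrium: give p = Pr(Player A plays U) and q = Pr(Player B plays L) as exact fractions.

p = 4/5, q = 1/2

Each player's mixing probability is pinned down by making the *other* player indifferent.
Player B indifferent between L and M: p·2 + (1−p)·4 = p·1 + (1−p)·8 ⟹ 4 + (-2)p = 8 + (-7)p ⟹ p = 4/5.
Player A indifferent between U and V: q·(-5) + (1−q)·(-2) = q·(-3) + (1−q)·(-4) ⟹ (-2) + (-3)q = (-4) + 1q ⟹ q = 1/2.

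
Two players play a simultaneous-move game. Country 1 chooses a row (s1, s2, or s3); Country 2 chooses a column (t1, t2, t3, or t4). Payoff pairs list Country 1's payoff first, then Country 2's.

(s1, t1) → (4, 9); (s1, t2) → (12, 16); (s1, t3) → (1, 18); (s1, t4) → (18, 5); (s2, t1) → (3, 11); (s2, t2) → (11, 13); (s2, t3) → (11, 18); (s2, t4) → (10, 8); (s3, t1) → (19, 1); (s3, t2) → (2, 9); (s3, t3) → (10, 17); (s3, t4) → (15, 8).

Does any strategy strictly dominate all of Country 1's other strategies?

Check whether one of Country 1's strategies beats all alternatives regardless of what the opponent does.
s1 is not dominant: against t1, s3 gives 19 > 4.
s2 is not dominant: against t1, s1 gives 4 > 3.
s3 is not dominant: against t2, s1 gives 12 > 2.
No single strategy is best against every opponent action.

No strictly dominant strategy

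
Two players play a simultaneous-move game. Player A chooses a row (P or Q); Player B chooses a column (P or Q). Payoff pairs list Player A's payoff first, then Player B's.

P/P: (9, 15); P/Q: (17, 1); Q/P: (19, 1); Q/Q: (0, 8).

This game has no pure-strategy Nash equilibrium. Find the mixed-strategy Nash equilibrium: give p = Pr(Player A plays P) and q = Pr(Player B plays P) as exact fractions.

Each player's mixing probability is pinned down by making the *other* player indifferent.
Player B indifferent between P and Q: p·15 + (1−p)·1 = p·1 + (1−p)·8 ⟹ 1 + 14p = 8 + (-7)p ⟹ p = 1/3.
Player A indifferent between P and Q: q·9 + (1−q)·17 = q·19 + (1−q)·0 ⟹ 17 + (-8)q = 0 + 19q ⟹ q = 17/27.

p = 1/3, q = 17/27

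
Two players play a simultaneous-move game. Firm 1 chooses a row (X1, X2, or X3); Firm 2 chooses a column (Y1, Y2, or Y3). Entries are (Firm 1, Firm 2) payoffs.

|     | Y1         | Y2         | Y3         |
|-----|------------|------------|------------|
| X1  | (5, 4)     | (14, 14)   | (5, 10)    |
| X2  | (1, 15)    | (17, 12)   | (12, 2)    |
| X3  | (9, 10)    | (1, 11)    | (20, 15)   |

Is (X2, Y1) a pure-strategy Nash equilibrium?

Holding Firm 2 at Y1: Firm 1 gets 1 from X2 but could get 9 by switching to X3. Firm 1 has a profitable deviation.

No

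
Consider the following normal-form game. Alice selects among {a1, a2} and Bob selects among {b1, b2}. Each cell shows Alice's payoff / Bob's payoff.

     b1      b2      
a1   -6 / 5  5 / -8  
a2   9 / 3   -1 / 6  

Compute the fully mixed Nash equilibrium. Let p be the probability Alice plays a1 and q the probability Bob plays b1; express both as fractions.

p = 3/16, q = 2/7

Each player's mixing probability is pinned down by making the *other* player indifferent.
Bob indifferent between b1 and b2: p·5 + (1−p)·3 = p·(-8) + (1−p)·6 ⟹ 3 + 2p = 6 + (-14)p ⟹ p = 3/16.
Alice indifferent between a1 and a2: q·(-6) + (1−q)·5 = q·9 + (1−q)·(-1) ⟹ 5 + (-11)q = (-1) + 10q ⟹ q = 2/7.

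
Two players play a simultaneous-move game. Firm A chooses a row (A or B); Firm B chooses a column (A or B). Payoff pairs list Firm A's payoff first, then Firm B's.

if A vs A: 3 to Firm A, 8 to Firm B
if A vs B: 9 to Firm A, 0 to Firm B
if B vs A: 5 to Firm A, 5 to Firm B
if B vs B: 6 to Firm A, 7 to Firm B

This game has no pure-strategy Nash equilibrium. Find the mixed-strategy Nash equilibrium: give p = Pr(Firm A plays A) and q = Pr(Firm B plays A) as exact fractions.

In a mixed NE each player is indifferent between their pure strategies, so the opponent's mix sets the indifference.
Firm B indifferent between A and B: p·8 + (1−p)·5 = p·0 + (1−p)·7 ⟹ 5 + 3p = 7 + (-7)p ⟹ p = 1/5.
Firm A indifferent between A and B: q·3 + (1−q)·9 = q·5 + (1−q)·6 ⟹ 9 + (-6)q = 6 + (-1)q ⟹ q = 3/5.

p = 1/5, q = 3/5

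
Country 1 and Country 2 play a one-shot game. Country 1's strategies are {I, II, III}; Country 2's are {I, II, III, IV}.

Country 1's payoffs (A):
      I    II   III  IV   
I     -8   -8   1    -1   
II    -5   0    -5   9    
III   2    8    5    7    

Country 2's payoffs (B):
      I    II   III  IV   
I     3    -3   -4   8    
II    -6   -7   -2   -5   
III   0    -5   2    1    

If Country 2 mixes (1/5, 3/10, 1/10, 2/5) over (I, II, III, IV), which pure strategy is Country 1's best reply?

III

Country 1's best reply maximizes expected payoff against the mix.
I: (1/5)·(-8) + (3/10)·(-8) + (1/10)·1 + (2/5)·(-1) = -43/10
II: (1/5)·(-5) + (3/10)·0 + (1/10)·(-5) + (2/5)·9 = 21/10
III: (1/5)·2 + (3/10)·8 + (1/10)·5 + (2/5)·7 = 61/10
Highest expected payoff is 61/10, from III.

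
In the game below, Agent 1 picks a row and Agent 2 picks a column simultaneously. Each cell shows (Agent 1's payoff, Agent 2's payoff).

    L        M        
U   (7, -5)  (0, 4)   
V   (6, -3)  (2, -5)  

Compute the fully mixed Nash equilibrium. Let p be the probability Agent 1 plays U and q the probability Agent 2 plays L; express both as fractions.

Each player's mixing probability is pinned down by making the *other* player indifferent.
Agent 2 indifferent between L and M: p·(-5) + (1−p)·(-3) = p·4 + (1−p)·(-5) ⟹ (-3) + (-2)p = (-5) + 9p ⟹ p = 2/11.
Agent 1 indifferent between U and V: q·7 + (1−q)·0 = q·6 + (1−q)·2 ⟹ 0 + 7q = 2 + 4q ⟹ q = 2/3.

p = 2/11, q = 2/3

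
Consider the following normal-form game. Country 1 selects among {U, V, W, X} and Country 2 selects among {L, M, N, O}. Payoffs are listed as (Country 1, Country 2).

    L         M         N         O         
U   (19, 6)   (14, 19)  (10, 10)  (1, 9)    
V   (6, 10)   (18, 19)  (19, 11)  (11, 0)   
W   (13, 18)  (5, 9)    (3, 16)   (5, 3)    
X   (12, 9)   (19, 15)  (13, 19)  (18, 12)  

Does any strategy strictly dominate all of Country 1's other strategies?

Check whether one of Country 1's strategies beats all alternatives regardless of what the opponent does.
U is not dominant: against M, V gives 18 > 14.
V is not dominant: against L, U gives 19 > 6.
W is not dominant: against L, U gives 19 > 13.
X is not dominant: against L, U gives 19 > 12.
No single strategy is best against every opponent action.

None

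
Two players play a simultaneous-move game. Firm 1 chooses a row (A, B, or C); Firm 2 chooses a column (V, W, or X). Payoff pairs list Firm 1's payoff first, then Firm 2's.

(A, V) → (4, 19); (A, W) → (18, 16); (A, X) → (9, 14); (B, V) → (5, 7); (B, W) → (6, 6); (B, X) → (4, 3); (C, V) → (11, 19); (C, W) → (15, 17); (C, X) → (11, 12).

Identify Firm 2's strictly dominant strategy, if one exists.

V

A strategy is strictly dominant if it gives Firm 2 a strictly higher payoff than every other strategy, against every choice by the opponent.
V strictly dominates: vs A: 19 > each of {16, 14}; vs B: 7 > each of {6, 3}; vs C: 19 > each of {17, 12}.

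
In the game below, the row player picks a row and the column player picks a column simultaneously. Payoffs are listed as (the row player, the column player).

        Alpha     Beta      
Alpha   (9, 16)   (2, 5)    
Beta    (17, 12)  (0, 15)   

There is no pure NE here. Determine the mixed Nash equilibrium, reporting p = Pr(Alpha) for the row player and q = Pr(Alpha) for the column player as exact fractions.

Each player's mixing probability is pinned down by making the *other* player indifferent.
The column player indifferent between Alpha and Beta: p·16 + (1−p)·12 = p·5 + (1−p)·15 ⟹ 12 + 4p = 15 + (-10)p ⟹ p = 3/14.
The row player indifferent between Alpha and Beta: q·9 + (1−q)·2 = q·17 + (1−q)·0 ⟹ 2 + 7q = 0 + 17q ⟹ q = 1/5.

p = 3/14, q = 1/5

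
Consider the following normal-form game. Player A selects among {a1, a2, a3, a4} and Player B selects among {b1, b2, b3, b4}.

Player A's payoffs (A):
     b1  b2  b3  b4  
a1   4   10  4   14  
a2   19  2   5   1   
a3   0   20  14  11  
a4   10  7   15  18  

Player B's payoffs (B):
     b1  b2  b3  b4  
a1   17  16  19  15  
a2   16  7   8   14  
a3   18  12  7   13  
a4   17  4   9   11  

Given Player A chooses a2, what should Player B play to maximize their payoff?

With Player A fixed at a2, Player B's payoffs are: b1 → 16, b2 → 7, b3 → 8, b4 → 14.
The maximum is 16, achieved by b1.

b1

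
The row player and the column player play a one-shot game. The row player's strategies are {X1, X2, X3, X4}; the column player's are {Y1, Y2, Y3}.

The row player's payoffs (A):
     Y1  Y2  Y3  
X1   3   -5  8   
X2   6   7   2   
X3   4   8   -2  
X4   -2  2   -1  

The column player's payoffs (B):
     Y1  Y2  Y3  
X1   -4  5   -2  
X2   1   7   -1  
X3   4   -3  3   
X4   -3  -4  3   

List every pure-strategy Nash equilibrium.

No pure-strategy Nash equilibrium

Check mutual best responses: a cell is a NE iff neither player can gain by unilaterally deviating.
The row player's best responses — vs Y1: X2 (payoff 6); vs Y2: X3 (payoff 8); vs Y3: X1 (payoff 8).
The column player's best responses — vs X1: Y2 (payoff 5); vs X2: Y2 (payoff 7); vs X3: Y1 (payoff 4); vs X4: Y3 (payoff 3).
No cell has both players best-responding. For instance, the row player's best reply to Y2 is X3, but against X3 the column player prefers Y1 over Y2.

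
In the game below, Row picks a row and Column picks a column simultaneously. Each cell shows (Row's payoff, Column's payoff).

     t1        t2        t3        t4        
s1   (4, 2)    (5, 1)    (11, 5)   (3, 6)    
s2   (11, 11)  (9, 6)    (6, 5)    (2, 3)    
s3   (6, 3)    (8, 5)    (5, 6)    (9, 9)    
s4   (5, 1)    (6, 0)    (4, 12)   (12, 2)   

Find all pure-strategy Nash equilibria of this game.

Find each player's best response to every opponent strategy; NE are the intersections.
Row's best responses — vs t1: s2 (payoff 11); vs t2: s2 (payoff 9); vs t3: s1 (payoff 11); vs t4: s4 (payoff 12).
Column's best responses — vs s1: t4 (payoff 6); vs s2: t1 (payoff 11); vs s3: t4 (payoff 9); vs s4: t3 (payoff 12).
The only mutual best response is (s2, t1); neither player gains by switching there.

(s2, t1)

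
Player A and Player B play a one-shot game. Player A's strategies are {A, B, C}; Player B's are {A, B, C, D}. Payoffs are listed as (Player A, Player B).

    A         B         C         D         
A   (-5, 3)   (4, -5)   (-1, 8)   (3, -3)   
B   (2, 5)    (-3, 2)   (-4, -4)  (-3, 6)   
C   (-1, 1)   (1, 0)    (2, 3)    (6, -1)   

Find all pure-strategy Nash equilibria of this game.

(C, C)

Check mutual best responses: a cell is a NE iff neither player can gain by unilaterally deviating.
Player A's best responses — vs A: B (payoff 2); vs B: A (payoff 4); vs C: C (payoff 2); vs D: C (payoff 6).
Player B's best responses — vs A: C (payoff 8); vs B: D (payoff 6); vs C: C (payoff 3).
The only mutual best response is (C, C); neither player gains by switching there.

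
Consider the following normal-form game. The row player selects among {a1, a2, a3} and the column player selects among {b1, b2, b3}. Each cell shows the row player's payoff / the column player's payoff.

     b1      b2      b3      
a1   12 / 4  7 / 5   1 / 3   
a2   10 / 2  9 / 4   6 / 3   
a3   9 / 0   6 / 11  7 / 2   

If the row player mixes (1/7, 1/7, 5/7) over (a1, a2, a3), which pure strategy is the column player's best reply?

Compute the column player's expected payoff from each pure strategy against the given mix.
b1: (1/7)·4 + (1/7)·2 + (5/7)·0 = 6/7
b2: (1/7)·5 + (1/7)·4 + (5/7)·11 = 64/7
b3: (1/7)·3 + (1/7)·3 + (5/7)·2 = 16/7
Highest expected payoff is 64/7, from b2.

b2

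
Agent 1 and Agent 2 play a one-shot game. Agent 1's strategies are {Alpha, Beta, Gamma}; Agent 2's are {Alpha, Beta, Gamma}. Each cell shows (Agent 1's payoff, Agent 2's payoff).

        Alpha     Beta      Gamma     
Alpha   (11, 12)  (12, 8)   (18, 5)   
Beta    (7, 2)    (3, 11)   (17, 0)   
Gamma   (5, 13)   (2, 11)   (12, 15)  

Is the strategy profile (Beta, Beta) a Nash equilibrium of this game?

No

Holding Agent 2 at Beta: Agent 1 gets 3 from Beta but could get 12 by switching to Alpha. Agent 1 has a profitable deviation.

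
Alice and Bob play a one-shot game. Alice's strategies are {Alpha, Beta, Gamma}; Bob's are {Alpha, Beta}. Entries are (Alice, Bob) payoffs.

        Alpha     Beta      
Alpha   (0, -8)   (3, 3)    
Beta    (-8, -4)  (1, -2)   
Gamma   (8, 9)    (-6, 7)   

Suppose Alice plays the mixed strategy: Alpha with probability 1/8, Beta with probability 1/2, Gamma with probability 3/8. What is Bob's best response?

Bob's best reply maximizes expected payoff against the mix.
Alpha: (1/8)·(-8) + (1/2)·(-4) + (3/8)·9 = 3/8
Beta: (1/8)·3 + (1/2)·(-2) + (3/8)·7 = 2
Highest expected payoff is 2, from Beta.

Beta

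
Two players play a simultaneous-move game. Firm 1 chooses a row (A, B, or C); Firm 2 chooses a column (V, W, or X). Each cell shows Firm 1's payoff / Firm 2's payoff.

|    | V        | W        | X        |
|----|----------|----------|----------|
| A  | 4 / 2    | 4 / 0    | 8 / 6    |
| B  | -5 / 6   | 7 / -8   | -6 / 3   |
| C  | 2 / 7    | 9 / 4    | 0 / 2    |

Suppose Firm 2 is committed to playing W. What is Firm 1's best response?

C

With Firm 2 fixed at W, Firm 1's payoffs are: A → 4, B → 7, C → 9.
The maximum is 9, achieved by C.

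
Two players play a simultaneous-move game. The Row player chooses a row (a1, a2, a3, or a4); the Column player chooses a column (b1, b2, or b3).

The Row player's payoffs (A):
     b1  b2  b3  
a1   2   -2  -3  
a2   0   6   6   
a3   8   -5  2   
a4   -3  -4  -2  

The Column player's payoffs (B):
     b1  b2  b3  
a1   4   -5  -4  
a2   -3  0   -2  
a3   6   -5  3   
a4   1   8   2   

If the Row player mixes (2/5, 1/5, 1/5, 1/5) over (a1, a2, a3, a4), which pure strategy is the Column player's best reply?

Compute the Column player's expected payoff from each pure strategy against the given mix.
b1: (2/5)·4 + (1/5)·(-3) + (1/5)·6 + (1/5)·1 = 12/5
b2: (2/5)·(-5) + (1/5)·0 + (1/5)·(-5) + (1/5)·8 = -7/5
b3: (2/5)·(-4) + (1/5)·(-2) + (1/5)·3 + (1/5)·2 = -1
Highest expected payoff is 12/5, from b1.

b1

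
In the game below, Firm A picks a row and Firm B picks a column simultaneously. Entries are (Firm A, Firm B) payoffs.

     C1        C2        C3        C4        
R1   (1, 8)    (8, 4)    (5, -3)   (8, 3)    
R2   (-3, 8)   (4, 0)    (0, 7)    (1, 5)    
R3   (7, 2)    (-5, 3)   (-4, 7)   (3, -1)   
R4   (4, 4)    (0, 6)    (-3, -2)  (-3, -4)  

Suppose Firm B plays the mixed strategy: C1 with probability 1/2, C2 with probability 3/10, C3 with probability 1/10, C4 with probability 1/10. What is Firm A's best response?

Firm A's best reply maximizes expected payoff against the mix.
R1: (1/2)·1 + (3/10)·8 + (1/10)·5 + (1/10)·8 = 21/5
R2: (1/2)·(-3) + (3/10)·4 + (1/10)·0 + (1/10)·1 = -1/5
R3: (1/2)·7 + (3/10)·(-5) + (1/10)·(-4) + (1/10)·3 = 19/10
R4: (1/2)·4 + (3/10)·0 + (1/10)·(-3) + (1/10)·(-3) = 7/5
Highest expected payoff is 21/5, from R1.

R1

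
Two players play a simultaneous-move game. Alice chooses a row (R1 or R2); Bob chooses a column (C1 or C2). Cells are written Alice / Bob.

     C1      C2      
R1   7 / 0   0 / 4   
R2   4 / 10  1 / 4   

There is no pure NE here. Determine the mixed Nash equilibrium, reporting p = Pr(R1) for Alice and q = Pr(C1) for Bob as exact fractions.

Each player's mixing probability is pinned down by making the *other* player indifferent.
Bob indifferent between C1 and C2: p·0 + (1−p)·10 = p·4 + (1−p)·4 ⟹ 10 + (-10)p = 4 + 0p ⟹ p = 3/5.
Alice indifferent between R1 and R2: q·7 + (1−q)·0 = q·4 + (1−q)·1 ⟹ 0 + 7q = 1 + 3q ⟹ q = 1/4.

p = 3/5, q = 1/4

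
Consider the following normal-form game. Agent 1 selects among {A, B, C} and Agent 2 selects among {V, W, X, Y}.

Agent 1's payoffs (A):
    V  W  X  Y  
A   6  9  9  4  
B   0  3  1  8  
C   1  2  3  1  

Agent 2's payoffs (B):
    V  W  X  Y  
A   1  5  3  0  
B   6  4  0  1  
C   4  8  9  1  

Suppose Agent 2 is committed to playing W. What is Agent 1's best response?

With Agent 2 fixed at W, Agent 1's payoffs are: A → 9, B → 3, C → 2.
The maximum is 9, achieved by A.

A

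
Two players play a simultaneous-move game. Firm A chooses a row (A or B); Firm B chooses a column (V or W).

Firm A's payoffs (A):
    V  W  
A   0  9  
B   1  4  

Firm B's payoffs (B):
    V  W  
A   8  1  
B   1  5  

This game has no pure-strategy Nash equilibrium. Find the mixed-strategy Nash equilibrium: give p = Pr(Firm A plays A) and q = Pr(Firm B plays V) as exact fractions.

p = 4/11, q = 5/6

Each player's mixing probability is pinned down by making the *other* player indifferent.
Firm B indifferent between V and W: p·8 + (1−p)·1 = p·1 + (1−p)·5 ⟹ 1 + 7p = 5 + (-4)p ⟹ p = 4/11.
Firm A indifferent between A and B: q·0 + (1−q)·9 = q·1 + (1−q)·4 ⟹ 9 + (-9)q = 4 + (-3)q ⟹ q = 5/6.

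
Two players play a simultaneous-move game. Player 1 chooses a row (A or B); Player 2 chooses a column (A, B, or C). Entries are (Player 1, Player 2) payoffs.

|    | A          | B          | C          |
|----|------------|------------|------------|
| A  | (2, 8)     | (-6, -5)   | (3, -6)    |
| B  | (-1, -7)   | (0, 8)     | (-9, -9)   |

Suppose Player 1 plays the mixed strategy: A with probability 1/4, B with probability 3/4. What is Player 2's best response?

Compute Player 2's expected payoff from each pure strategy against the given mix.
A: (1/4)·8 + (3/4)·(-7) = -13/4
B: (1/4)·(-5) + (3/4)·8 = 19/4
C: (1/4)·(-6) + (3/4)·(-9) = -33/4
Highest expected payoff is 19/4, from B.

B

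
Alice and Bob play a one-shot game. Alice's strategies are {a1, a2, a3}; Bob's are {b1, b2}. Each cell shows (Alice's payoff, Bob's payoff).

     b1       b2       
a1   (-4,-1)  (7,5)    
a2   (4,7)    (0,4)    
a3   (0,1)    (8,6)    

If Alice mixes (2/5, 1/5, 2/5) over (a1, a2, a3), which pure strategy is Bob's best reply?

Compute Bob's expected payoff from each pure strategy against the given mix.
b1: (2/5)·(-1) + (1/5)·7 + (2/5)·1 = 7/5
b2: (2/5)·5 + (1/5)·4 + (2/5)·6 = 26/5
Highest expected payoff is 26/5, from b2.

b2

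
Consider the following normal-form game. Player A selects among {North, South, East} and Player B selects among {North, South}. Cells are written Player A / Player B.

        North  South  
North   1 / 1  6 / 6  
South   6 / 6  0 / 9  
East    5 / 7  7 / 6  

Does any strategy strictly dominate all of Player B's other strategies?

Check whether one of Player B's strategies beats all alternatives regardless of what the opponent does.
North is not dominant: against North, South gives 6 > 1.
South is not dominant: against East, North gives 7 > 6.
No single strategy is best against every opponent action.

None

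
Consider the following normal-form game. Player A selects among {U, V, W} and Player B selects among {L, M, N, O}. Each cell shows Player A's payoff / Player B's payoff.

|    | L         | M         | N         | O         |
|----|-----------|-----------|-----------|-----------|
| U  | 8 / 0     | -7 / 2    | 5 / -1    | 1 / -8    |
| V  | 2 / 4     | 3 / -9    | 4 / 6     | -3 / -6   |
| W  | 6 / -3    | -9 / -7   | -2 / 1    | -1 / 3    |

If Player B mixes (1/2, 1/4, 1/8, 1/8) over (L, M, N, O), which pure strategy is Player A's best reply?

U

Player A's best reply maximizes expected payoff against the mix.
U: (1/2)·8 + (1/4)·(-7) + (1/8)·5 + (1/8)·1 = 3
V: (1/2)·2 + (1/4)·3 + (1/8)·4 + (1/8)·(-3) = 15/8
W: (1/2)·6 + (1/4)·(-9) + (1/8)·(-2) + (1/8)·(-1) = 3/8
Highest expected payoff is 3, from U.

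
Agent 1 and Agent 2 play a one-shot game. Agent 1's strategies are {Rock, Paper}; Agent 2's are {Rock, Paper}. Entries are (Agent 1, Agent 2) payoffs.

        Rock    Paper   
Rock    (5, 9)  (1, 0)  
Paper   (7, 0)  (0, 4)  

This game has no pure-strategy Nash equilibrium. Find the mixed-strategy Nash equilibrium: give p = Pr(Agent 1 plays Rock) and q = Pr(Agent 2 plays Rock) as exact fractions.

In a mixed NE each player is indifferent between their pure strategies, so the opponent's mix sets the indifference.
Agent 2 indifferent between Rock and Paper: p·9 + (1−p)·0 = p·0 + (1−p)·4 ⟹ 0 + 9p = 4 + (-4)p ⟹ p = 4/13.
Agent 1 indifferent between Rock and Paper: q·5 + (1−q)·1 = q·7 + (1−q)·0 ⟹ 1 + 4q = 0 + 7q ⟹ q = 1/3.

p = 4/13, q = 1/3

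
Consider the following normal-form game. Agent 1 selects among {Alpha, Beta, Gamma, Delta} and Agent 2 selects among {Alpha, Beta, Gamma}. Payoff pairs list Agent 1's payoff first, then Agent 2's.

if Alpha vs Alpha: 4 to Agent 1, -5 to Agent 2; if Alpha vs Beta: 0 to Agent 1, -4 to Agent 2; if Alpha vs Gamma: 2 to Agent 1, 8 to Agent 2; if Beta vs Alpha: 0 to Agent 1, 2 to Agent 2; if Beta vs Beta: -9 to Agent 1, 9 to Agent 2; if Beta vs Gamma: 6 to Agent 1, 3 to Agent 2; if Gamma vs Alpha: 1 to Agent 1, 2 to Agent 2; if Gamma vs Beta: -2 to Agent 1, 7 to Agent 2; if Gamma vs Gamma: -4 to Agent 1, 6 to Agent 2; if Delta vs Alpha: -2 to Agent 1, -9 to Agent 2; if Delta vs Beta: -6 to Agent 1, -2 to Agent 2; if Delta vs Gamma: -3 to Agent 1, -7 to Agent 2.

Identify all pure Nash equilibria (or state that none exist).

A profile is a Nash equilibrium when each player is best-responding to the other.
Agent 1's best responses — vs Alpha: Alpha (payoff 4); vs Beta: Alpha (payoff 0); vs Gamma: Beta (payoff 6).
Agent 2's best responses — vs Alpha: Gamma (payoff 8); vs Beta: Beta (payoff 9); vs Gamma: Beta (payoff 7); vs Delta: Beta (payoff -2).
No cell has both players best-responding. For instance, Agent 1's best reply to Gamma is Beta, but against Beta Agent 2 prefers Beta over Gamma.

No pure-strategy Nash equilibrium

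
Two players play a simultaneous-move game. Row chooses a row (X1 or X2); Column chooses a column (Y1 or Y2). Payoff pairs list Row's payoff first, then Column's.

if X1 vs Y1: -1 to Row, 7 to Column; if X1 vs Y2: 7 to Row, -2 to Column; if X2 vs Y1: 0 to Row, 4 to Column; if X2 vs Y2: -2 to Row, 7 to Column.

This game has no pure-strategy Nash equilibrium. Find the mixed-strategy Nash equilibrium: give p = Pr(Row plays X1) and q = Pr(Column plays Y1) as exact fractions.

Each player's mixing probability is pinned down by making the *other* player indifferent.
Column indifferent between Y1 and Y2: p·7 + (1−p)·4 = p·(-2) + (1−p)·7 ⟹ 4 + 3p = 7 + (-9)p ⟹ p = 1/4.
Row indifferent between X1 and X2: q·(-1) + (1−q)·7 = q·0 + (1−q)·(-2) ⟹ 7 + (-8)q = (-2) + 2q ⟹ q = 9/10.

p = 1/4, q = 9/10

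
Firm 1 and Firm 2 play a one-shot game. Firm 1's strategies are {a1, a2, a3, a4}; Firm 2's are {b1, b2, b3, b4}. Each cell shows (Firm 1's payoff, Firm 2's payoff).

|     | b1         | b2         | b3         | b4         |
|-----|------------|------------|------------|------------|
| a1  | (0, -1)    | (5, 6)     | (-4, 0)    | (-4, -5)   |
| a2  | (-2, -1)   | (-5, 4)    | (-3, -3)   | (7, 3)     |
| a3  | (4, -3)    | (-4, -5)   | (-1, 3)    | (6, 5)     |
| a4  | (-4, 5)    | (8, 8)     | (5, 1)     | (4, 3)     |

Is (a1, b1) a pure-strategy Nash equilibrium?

No

Holding Firm 2 at b1: Firm 1 gets 0 from a1 but could get 4 by switching to a3. Firm 1 has a profitable deviation.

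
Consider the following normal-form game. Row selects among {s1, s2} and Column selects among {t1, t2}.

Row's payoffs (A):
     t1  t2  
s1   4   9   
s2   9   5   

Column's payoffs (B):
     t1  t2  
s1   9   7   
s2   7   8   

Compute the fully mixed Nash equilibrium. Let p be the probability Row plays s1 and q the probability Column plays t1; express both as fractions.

p = 1/3, q = 4/9

Each player's mixing probability is pinned down by making the *other* player indifferent.
Column indifferent between t1 and t2: p·9 + (1−p)·7 = p·7 + (1−p)·8 ⟹ 7 + 2p = 8 + (-1)p ⟹ p = 1/3.
Row indifferent between s1 and s2: q·4 + (1−q)·9 = q·9 + (1−q)·5 ⟹ 9 + (-5)q = 5 + 4q ⟹ q = 4/9.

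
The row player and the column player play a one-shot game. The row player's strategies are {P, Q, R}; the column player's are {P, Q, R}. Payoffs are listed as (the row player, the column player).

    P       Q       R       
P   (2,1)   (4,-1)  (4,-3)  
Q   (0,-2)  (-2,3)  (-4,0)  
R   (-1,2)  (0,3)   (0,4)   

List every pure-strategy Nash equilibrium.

Check mutual best responses: a cell is a NE iff neither player can gain by unilaterally deviating.
The row player's best responses — vs P: P (payoff 2); vs Q: P (payoff 4); vs R: P (payoff 4).
The column player's best responses — vs P: P (payoff 1); vs Q: Q (payoff 3); vs R: R (payoff 4).
The only mutual best response is (P, P); neither player gains by switching there.

(P, P)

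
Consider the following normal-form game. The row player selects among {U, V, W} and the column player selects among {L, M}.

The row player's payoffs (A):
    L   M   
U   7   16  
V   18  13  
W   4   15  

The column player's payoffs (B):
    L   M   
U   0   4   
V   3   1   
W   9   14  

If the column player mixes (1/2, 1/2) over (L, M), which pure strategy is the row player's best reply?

V

Compute the row player's expected payoff from each pure strategy against the given mix.
U: (1/2)·7 + (1/2)·16 = 23/2
V: (1/2)·18 + (1/2)·13 = 31/2
W: (1/2)·4 + (1/2)·15 = 19/2
Highest expected payoff is 31/2, from V.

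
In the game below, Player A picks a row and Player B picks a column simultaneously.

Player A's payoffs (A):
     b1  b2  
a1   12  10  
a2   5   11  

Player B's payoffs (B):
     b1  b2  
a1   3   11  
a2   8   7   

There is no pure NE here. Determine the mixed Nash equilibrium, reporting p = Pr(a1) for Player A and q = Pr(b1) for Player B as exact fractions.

Each player's mixing probability is pinned down by making the *other* player indifferent.
Player B indifferent between b1 and b2: p·3 + (1−p)·8 = p·11 + (1−p)·7 ⟹ 8 + (-5)p = 7 + 4p ⟹ p = 1/9.
Player A indifferent between a1 and a2: q·12 + (1−q)·10 = q·5 + (1−q)·11 ⟹ 10 + 2q = 11 + (-6)q ⟹ q = 1/8.

p = 1/9, q = 1/8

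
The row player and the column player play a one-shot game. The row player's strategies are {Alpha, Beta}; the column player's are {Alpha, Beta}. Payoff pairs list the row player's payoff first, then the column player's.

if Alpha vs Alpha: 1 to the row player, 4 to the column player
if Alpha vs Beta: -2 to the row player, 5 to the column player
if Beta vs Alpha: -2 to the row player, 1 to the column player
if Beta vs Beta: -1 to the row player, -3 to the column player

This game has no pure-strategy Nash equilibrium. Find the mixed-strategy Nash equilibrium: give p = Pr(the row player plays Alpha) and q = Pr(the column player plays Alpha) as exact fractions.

In a mixed NE each player is indifferent between their pure strategies, so the opponent's mix sets the indifference.
The column player indifferent between Alpha and Beta: p·4 + (1−p)·1 = p·5 + (1−p)·(-3) ⟹ 1 + 3p = (-3) + 8p ⟹ p = 4/5.
The row player indifferent between Alpha and Beta: q·1 + (1−q)·(-2) = q·(-2) + (1−q)·(-1) ⟹ (-2) + 3q = (-1) + (-1)q ⟹ q = 1/4.

p = 4/5, q = 1/4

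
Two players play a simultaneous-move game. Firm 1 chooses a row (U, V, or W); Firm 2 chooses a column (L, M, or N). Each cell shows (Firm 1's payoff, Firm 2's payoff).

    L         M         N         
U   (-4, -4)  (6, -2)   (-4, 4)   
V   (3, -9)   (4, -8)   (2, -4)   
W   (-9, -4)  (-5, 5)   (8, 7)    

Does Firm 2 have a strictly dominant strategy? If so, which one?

N

A strategy is strictly dominant if it gives Firm 2 a strictly higher payoff than every other strategy, against every choice by the opponent.
N strictly dominates: vs U: 4 > each of {-4, -2}; vs V: -4 > each of {-9, -8}; vs W: 7 > each of {-4, 5}.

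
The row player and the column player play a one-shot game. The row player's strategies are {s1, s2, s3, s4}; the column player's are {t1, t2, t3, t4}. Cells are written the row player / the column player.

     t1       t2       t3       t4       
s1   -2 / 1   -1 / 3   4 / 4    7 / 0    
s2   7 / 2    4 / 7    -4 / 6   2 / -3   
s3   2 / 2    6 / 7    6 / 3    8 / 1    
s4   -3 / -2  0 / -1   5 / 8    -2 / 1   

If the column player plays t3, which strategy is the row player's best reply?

With the column player fixed at t3, the row player's payoffs are: s1 → 4, s2 → -4, s3 → 6, s4 → 5.
The maximum is 6, achieved by s3.

s3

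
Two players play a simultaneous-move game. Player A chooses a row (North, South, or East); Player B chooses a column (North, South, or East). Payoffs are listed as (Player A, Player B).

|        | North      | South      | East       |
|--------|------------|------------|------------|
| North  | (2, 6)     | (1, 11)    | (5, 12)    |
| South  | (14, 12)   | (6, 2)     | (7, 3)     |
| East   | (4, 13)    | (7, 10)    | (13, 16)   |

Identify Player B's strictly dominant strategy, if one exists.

Check whether one of Player B's strategies beats all alternatives regardless of what the opponent does.
North is not dominant: against North, South gives 11 > 6.
South is not dominant: against North, East gives 12 > 11.
East is not dominant: against South, North gives 12 > 3.
No single strategy is best against every opponent action.

None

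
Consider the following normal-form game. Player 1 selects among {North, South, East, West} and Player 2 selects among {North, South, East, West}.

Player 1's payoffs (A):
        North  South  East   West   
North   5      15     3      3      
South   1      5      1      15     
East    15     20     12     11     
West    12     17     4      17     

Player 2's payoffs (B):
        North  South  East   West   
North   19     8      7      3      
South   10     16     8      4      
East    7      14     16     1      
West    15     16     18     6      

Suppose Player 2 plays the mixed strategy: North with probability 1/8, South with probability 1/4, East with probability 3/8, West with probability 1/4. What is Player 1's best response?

Player 1's best reply maximizes expected payoff against the mix.
North: (1/8)·5 + (1/4)·15 + (3/8)·3 + (1/4)·3 = 25/4
South: (1/8)·1 + (1/4)·5 + (3/8)·1 + (1/4)·15 = 11/2
East: (1/8)·15 + (1/4)·20 + (3/8)·12 + (1/4)·11 = 113/8
West: (1/8)·12 + (1/4)·17 + (3/8)·4 + (1/4)·17 = 23/2
Highest expected payoff is 113/8, from East.

East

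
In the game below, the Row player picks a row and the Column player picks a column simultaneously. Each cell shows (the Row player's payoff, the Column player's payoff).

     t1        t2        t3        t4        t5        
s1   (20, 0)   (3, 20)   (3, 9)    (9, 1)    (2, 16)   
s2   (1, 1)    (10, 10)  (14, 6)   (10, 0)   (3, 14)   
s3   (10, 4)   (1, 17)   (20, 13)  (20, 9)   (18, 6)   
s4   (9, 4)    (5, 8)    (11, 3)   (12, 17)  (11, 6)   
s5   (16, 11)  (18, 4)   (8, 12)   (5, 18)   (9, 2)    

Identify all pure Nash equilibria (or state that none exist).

There is no pure-strategy Nash equilibrium

A profile is a Nash equilibrium when each player is best-responding to the other.
The Row player's best responses — vs t1: s1 (payoff 20); vs t2: s5 (payoff 18); vs t3: s3 (payoff 20); vs t4: s3 (payoff 20); vs t5: s3 (payoff 18).
The Column player's best responses — vs s1: t2 (payoff 20); vs s2: t5 (payoff 14); vs s3: t2 (payoff 17); vs s4: t4 (payoff 17); vs s5: t4 (payoff 18).
No cell has both players best-responding. For instance, the Row player's best reply to t2 is s5, but against s5 the Column player prefers t4 over t2.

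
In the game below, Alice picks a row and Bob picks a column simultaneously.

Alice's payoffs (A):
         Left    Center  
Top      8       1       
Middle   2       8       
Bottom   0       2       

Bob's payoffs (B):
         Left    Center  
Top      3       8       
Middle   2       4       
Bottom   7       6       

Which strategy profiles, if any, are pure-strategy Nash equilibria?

A profile is a Nash equilibrium when each player is best-responding to the other.
Alice's best responses — vs Left: Top (payoff 8); vs Center: Middle (payoff 8).
Bob's best responses — vs Top: Center (payoff 8); vs Middle: Center (payoff 4); vs Bottom: Left (payoff 7).
The only mutual best response is (Middle, Center); neither player gains by switching there.

(Middle, Center)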